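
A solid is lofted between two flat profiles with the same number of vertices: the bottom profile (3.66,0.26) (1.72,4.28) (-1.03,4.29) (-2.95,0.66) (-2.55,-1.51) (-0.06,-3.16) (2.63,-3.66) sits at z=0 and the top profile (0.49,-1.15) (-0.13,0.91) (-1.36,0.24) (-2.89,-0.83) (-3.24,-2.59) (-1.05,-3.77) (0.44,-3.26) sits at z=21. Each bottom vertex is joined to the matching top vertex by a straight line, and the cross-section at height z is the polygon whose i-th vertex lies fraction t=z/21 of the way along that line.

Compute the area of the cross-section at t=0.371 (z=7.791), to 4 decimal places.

Cross-section at t=0.371: each vertex is (1-t)·p0[i] + t·p1[i].
  v1: (1-0.371)·(3.66,0.26) + 0.371·(0.49,-1.15) = (2.4839,-0.2631)
  v2: (1-0.371)·(1.72,4.28) + 0.371·(-0.13,0.91) = (1.0336,3.0297)
  v3: (1-0.371)·(-1.03,4.29) + 0.371·(-1.36,0.24) = (-1.1524,2.7874)
  v4: (1-0.371)·(-2.95,0.66) + 0.371·(-2.89,-0.83) = (-2.9277,0.1072)
  v5: (1-0.371)·(-2.55,-1.51) + 0.371·(-3.24,-2.59) = (-2.8060,-1.9107)
  v6: (1-0.371)·(-0.06,-3.16) + 0.371·(-1.05,-3.77) = (-0.4273,-3.3863)
  v7: (1-0.371)·(2.63,-3.66) + 0.371·(0.44,-3.26) = (1.8175,-3.5116)
Shoelace sum Σ(x_i·y_{i+1} − x_{i+1}·y_i):
  i=1: 2.4839·3.0297 − 1.0336·-0.2631 = +7.7976 (running +7.7976)
  i=2: 1.0336·2.7874 − -1.1524·3.0297 = +6.3728 (running +14.1704)
  i=3: -1.1524·0.1072 − -2.9277·2.7874 = +8.0374 (running +22.2078)
  i=4: -2.9277·-1.9107 − -2.8060·0.1072 = +5.8948 (running +28.1026)
  i=5: -2.8060·-3.3863 − -0.4273·-1.9107 = +8.6855 (running +36.7881)
  i=6: -0.4273·-3.5116 − 1.8175·-3.3863 = +7.6551 (running +44.4432)
  i=7: 1.8175·-0.2631 − 2.4839·-3.5116 = +8.2444 (running +52.6876)
Area = |Σ|/2 = |52.6876|/2 = 26.3438

Area at t=0.371: 26.3438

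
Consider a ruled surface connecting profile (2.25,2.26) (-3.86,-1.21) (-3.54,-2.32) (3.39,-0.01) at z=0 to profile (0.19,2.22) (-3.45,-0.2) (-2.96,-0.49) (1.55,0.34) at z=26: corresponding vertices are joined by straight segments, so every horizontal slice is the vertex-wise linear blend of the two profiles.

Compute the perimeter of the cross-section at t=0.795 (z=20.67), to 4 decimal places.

Cross-section at t=0.795: each vertex is (1-t)·p0[i] + t·p1[i].
  v1: (1-0.795)·(2.25,2.26) + 0.795·(0.19,2.22) = (0.6123,2.2282)
  v2: (1-0.795)·(-3.86,-1.21) + 0.795·(-3.45,-0.2) = (-3.5341,-0.4070)
  v3: (1-0.795)·(-3.54,-2.32) + 0.795·(-2.96,-0.49) = (-3.0789,-0.8651)
  v4: (1-0.795)·(3.39,-0.01) + 0.795·(1.55,0.34) = (1.9272,0.2683)
Perimeter = Σ |v_{i+1} − v_i|:
  edge 1→2: √(-4.1463² + -2.6353²) = 4.9129 (running 4.9129)
  edge 2→3: √(0.4552² + -0.4581²) = 0.6458 (running 5.5587)
  edge 3→4: √(5.0061² + 1.1334²) = 5.1328 (running 10.6915)
  edge 4→1: √(-1.3149² + 1.9600²) = 2.3602 (running 13.0516)
Perimeter = 13.0516

Perimeter at t=0.795: 13.0516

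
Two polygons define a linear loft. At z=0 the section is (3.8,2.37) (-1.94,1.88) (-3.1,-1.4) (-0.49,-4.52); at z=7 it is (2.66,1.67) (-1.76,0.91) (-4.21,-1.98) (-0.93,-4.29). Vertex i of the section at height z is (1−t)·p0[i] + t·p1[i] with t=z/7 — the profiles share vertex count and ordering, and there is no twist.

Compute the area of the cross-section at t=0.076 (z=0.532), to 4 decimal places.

Cross-section at t=0.076: each vertex is (1-t)·p0[i] + t·p1[i].
  v1: (1-0.076)·(3.8,2.37) + 0.076·(2.66,1.67) = (3.7134,2.3168)
  v2: (1-0.076)·(-1.94,1.88) + 0.076·(-1.76,0.91) = (-1.9263,1.8063)
  v3: (1-0.076)·(-3.1,-1.4) + 0.076·(-4.21,-1.98) = (-3.1844,-1.4441)
  v4: (1-0.076)·(-0.49,-4.52) + 0.076·(-0.93,-4.29) = (-0.5234,-4.5025)
Shoelace sum Σ(x_i·y_{i+1} − x_{i+1}·y_i):
  i=1: 3.7134·1.8063 − -1.9263·2.3168 = +11.1703 (running +11.1703)
  i=2: -1.9263·-1.4441 − -3.1844·1.8063 = +8.5336 (running +19.7039)
  i=3: -3.1844·-4.5025 − -0.5234·-1.4441 = +13.5818 (running +33.2856)
  i=4: -0.5234·2.3168 − 3.7134·-4.5025 = +15.5068 (running +48.7924)
Area = |Σ|/2 = |48.7924|/2 = 24.3962

Area at t=0.076: 24.3962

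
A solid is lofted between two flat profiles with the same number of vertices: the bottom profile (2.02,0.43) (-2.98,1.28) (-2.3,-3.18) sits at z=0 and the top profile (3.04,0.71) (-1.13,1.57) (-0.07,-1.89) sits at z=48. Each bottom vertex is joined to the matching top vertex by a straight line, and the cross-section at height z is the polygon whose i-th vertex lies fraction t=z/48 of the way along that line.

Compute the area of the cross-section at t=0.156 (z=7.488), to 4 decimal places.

Area at t=0.156: 10.1666

Cross-section at t=0.156: each vertex is (1-t)·p0[i] + t·p1[i].
  v1: (1-0.156)·(2.02,0.43) + 0.156·(3.04,0.71) = (2.1791,0.4737)
  v2: (1-0.156)·(-2.98,1.28) + 0.156·(-1.13,1.57) = (-2.6914,1.3252)
  v3: (1-0.156)·(-2.3,-3.18) + 0.156·(-0.07,-1.89) = (-1.9521,-2.9788)
Shoelace sum Σ(x_i·y_{i+1} − x_{i+1}·y_i):
  i=1: 2.1791·1.3252 − -2.6914·0.4737 = +4.1627 (running +4.1627)
  i=2: -2.6914·-2.9788 − -1.9521·1.3252 = +10.6041 (running +14.7668)
  i=3: -1.9521·0.4737 − 2.1791·-2.9788 = +5.5664 (running +20.3332)
Area = |Σ|/2 = |20.3332|/2 = 10.1666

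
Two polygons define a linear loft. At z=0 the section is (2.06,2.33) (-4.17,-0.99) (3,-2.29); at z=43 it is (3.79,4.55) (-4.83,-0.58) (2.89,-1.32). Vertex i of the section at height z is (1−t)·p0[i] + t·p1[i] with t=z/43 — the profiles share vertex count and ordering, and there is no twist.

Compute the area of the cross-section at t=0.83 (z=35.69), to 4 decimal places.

Area at t=0.83: 21.8187

Cross-section at t=0.83: each vertex is (1-t)·p0[i] + t·p1[i].
  v1: (1-0.83)·(2.06,2.33) + 0.83·(3.79,4.55) = (3.4959,4.1726)
  v2: (1-0.83)·(-4.17,-0.99) + 0.83·(-4.83,-0.58) = (-4.7178,-0.6497)
  v3: (1-0.83)·(3,-2.29) + 0.83·(2.89,-1.32) = (2.9087,-1.4849)
Shoelace sum Σ(x_i·y_{i+1} − x_{i+1}·y_i):
  i=1: 3.4959·-0.6497 − -4.7178·4.1726 = +17.4142 (running +17.4142)
  i=2: -4.7178·-1.4849 − 2.9087·-0.6497 = +8.8952 (running +26.3094)
  i=3: 2.9087·4.1726 − 3.4959·-1.4849 = +17.3279 (running +43.6374)
Area = |Σ|/2 = |43.6374|/2 = 21.8187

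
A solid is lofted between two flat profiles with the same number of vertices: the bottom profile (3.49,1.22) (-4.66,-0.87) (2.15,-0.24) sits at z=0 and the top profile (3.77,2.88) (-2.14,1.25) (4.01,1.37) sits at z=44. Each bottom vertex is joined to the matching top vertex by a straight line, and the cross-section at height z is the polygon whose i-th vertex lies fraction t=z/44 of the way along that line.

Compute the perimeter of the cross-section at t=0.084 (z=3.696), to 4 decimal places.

Cross-section at t=0.084: each vertex is (1-t)·p0[i] + t·p1[i].
  v1: (1-0.084)·(3.49,1.22) + 0.084·(3.77,2.88) = (3.5135,1.3594)
  v2: (1-0.084)·(-4.66,-0.87) + 0.084·(-2.14,1.25) = (-4.4483,-0.6919)
  v3: (1-0.084)·(2.15,-0.24) + 0.084·(4.01,1.37) = (2.3062,-0.1048)
Perimeter = Σ |v_{i+1} − v_i|:
  edge 1→2: √(-7.9618² + -2.0514²) = 8.2219 (running 8.2219)
  edge 2→3: √(6.7546² + 0.5872²) = 6.7800 (running 15.0019)
  edge 3→1: √(1.2073² + 1.4642²) = 1.8977 (running 16.8996)
Perimeter = 16.8996

Perimeter at t=0.084: 16.8996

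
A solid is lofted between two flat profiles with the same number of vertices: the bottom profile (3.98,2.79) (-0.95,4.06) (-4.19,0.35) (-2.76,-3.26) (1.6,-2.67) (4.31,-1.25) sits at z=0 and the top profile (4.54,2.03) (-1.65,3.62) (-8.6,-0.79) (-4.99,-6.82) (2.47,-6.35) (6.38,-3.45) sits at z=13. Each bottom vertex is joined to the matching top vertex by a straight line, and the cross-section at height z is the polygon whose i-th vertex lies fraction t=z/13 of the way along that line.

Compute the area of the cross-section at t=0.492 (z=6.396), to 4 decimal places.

Area at t=0.492: 72.3241

Cross-section at t=0.492: each vertex is (1-t)·p0[i] + t·p1[i].
  v1: (1-0.492)·(3.98,2.79) + 0.492·(4.54,2.03) = (4.2555,2.4161)
  v2: (1-0.492)·(-0.95,4.06) + 0.492·(-1.65,3.62) = (-1.2944,3.8435)
  v3: (1-0.492)·(-4.19,0.35) + 0.492·(-8.6,-0.79) = (-6.3597,-0.2109)
  v4: (1-0.492)·(-2.76,-3.26) + 0.492·(-4.99,-6.82) = (-3.8572,-5.0115)
  v5: (1-0.492)·(1.6,-2.67) + 0.492·(2.47,-6.35) = (2.0280,-4.4806)
  v6: (1-0.492)·(4.31,-1.25) + 0.492·(6.38,-3.45) = (5.3284,-2.3324)
Shoelace sum Σ(x_i·y_{i+1} − x_{i+1}·y_i):
  i=1: 4.2555·3.8435 − -1.2944·2.4161 = +19.4836 (running +19.4836)
  i=2: -1.2944·-0.2109 − -6.3597·3.8435 = +24.7167 (running +44.2002)
  i=3: -6.3597·-5.0115 − -3.8572·-0.2109 = +31.0585 (running +75.2587)
  i=4: -3.8572·-4.4806 − 2.0280·-5.0115 = +27.4458 (running +102.7045)
  i=5: 2.0280·-2.3324 − 5.3284·-4.4806 = +19.1442 (running +121.8487)
  i=6: 5.3284·2.4161 − 4.2555·-2.3324 = +22.7995 (running +144.6482)
Area = |Σ|/2 = |144.6482|/2 = 72.3241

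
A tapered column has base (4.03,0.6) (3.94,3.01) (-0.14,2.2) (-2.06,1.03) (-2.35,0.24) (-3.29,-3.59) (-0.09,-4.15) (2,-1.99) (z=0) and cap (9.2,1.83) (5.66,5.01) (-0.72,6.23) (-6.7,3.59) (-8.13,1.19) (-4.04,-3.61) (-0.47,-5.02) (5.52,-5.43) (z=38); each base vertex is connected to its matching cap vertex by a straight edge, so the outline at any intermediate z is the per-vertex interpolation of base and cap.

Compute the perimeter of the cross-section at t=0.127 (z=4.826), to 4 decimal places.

Perimeter at t=0.127: 25.1841

Cross-section at t=0.127: each vertex is (1-t)·p0[i] + t·p1[i].
  v1: (1-0.127)·(4.03,0.6) + 0.127·(9.2,1.83) = (4.6866,0.7562)
  v2: (1-0.127)·(3.94,3.01) + 0.127·(5.66,5.01) = (4.1584,3.2640)
  v3: (1-0.127)·(-0.14,2.2) + 0.127·(-0.72,6.23) = (-0.2137,2.7118)
  v4: (1-0.127)·(-2.06,1.03) + 0.127·(-6.7,3.59) = (-2.6493,1.3551)
  v5: (1-0.127)·(-2.35,0.24) + 0.127·(-8.13,1.19) = (-3.0841,0.3606)
  v6: (1-0.127)·(-3.29,-3.59) + 0.127·(-4.04,-3.61) = (-3.3853,-3.5925)
  v7: (1-0.127)·(-0.09,-4.15) + 0.127·(-0.47,-5.02) = (-0.1383,-4.2605)
  v8: (1-0.127)·(2,-1.99) + 0.127·(5.52,-5.43) = (2.4470,-2.4269)
Perimeter = Σ |v_{i+1} − v_i|:
  edge 1→2: √(-0.5281² + 2.5078²) = 2.5628 (running 2.5628)
  edge 2→3: √(-4.3721² + -0.5522²) = 4.4068 (running 6.9696)
  edge 3→4: √(-2.4356² + -1.3567²) = 2.7880 (running 9.7576)
  edge 4→5: √(-0.4348² + -0.9945²) = 1.0854 (running 10.8430)
  edge 5→6: √(-0.3012² + -3.9532²) = 3.9646 (running 14.8076)
  edge 6→7: √(3.2470² + -0.6680²) = 3.3150 (running 18.1226)
  edge 7→8: √(2.5853² + 1.8336²) = 3.1695 (running 21.2921)
  edge 8→1: √(2.2395² + 3.1831²) = 3.8920 (running 25.1841)
Perimeter = 25.1841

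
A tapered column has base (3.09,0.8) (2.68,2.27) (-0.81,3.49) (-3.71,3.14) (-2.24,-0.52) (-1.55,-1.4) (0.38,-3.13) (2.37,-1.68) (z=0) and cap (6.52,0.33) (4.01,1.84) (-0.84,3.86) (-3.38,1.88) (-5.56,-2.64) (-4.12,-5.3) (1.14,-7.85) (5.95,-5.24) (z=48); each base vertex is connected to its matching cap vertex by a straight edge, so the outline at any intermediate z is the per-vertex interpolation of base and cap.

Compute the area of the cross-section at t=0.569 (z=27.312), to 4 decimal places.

Area at t=0.569: 61.8702

Cross-section at t=0.569: each vertex is (1-t)·p0[i] + t·p1[i].
  v1: (1-0.569)·(3.09,0.8) + 0.569·(6.52,0.33) = (5.0417,0.5326)
  v2: (1-0.569)·(2.68,2.27) + 0.569·(4.01,1.84) = (3.4368,2.0253)
  v3: (1-0.569)·(-0.81,3.49) + 0.569·(-0.84,3.86) = (-0.8271,3.7005)
  v4: (1-0.569)·(-3.71,3.14) + 0.569·(-3.38,1.88) = (-3.5222,2.4231)
  v5: (1-0.569)·(-2.24,-0.52) + 0.569·(-5.56,-2.64) = (-4.1291,-1.7263)
  v6: (1-0.569)·(-1.55,-1.4) + 0.569·(-4.12,-5.3) = (-3.0123,-3.6191)
  v7: (1-0.569)·(0.38,-3.13) + 0.569·(1.14,-7.85) = (0.8124,-5.8157)
  v8: (1-0.569)·(2.37,-1.68) + 0.569·(5.95,-5.24) = (4.4070,-3.7056)
Shoelace sum Σ(x_i·y_{i+1} − x_{i+1}·y_i):
  i=1: 5.0417·2.0253 − 3.4368·0.5326 = +8.3807 (running +8.3807)
  i=2: 3.4368·3.7005 − -0.8271·2.0253 = +14.3930 (running +22.7737)
  i=3: -0.8271·2.4231 − -3.5222·3.7005 = +11.0301 (running +33.8038)
  i=4: -3.5222·-1.7263 − -4.1291·2.4231 = +16.0854 (running +49.8891)
  i=5: -4.1291·-3.6191 − -3.0123·-1.7263 = +9.7434 (running +59.6326)
  i=6: -3.0123·-5.8157 − 0.8124·-3.6191 = +20.4590 (running +80.0916)
  i=7: 0.8124·-3.7056 − 4.4070·-5.8157 = +22.6192 (running +102.7108)
  i=8: 4.4070·0.5326 − 5.0417·-3.7056 = +21.0297 (running +123.7405)
Area = |Σ|/2 = |123.7405|/2 = 61.8702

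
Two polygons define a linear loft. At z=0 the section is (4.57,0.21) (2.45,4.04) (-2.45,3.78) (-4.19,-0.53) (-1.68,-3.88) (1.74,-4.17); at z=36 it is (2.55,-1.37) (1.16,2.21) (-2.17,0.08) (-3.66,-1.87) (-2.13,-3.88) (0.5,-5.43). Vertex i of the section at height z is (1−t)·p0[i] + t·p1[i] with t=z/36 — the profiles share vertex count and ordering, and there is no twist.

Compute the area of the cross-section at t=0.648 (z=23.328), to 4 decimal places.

Area at t=0.648: 34.4743

Cross-section at t=0.648: each vertex is (1-t)·p0[i] + t·p1[i].
  v1: (1-0.648)·(4.57,0.21) + 0.648·(2.55,-1.37) = (3.2610,-0.8138)
  v2: (1-0.648)·(2.45,4.04) + 0.648·(1.16,2.21) = (1.6141,2.8542)
  v3: (1-0.648)·(-2.45,3.78) + 0.648·(-2.17,0.08) = (-2.2686,1.3824)
  v4: (1-0.648)·(-4.19,-0.53) + 0.648·(-3.66,-1.87) = (-3.8466,-1.3983)
  v5: (1-0.648)·(-1.68,-3.88) + 0.648·(-2.13,-3.88) = (-1.9716,-3.8800)
  v6: (1-0.648)·(1.74,-4.17) + 0.648·(0.5,-5.43) = (0.9365,-4.9865)
Shoelace sum Σ(x_i·y_{i+1} − x_{i+1}·y_i):
  i=1: 3.2610·2.8542 − 1.6141·-0.8138 = +10.6211 (running +10.6211)
  i=2: 1.6141·1.3824 − -2.2686·2.8542 = +8.7061 (running +19.3273)
  i=3: -2.2686·-1.3983 − -3.8466·1.3824 = +8.4897 (running +27.8169)
  i=4: -3.8466·-3.8800 − -1.9716·-1.3983 = +12.1677 (running +39.9847)
  i=5: -1.9716·-4.9865 − 0.9365·-3.8800 = +13.4649 (running +53.4495)
  i=6: 0.9365·-0.8138 − 3.2610·-4.9865 = +15.4990 (running +68.9485)
Area = |Σ|/2 = |68.9485|/2 = 34.4743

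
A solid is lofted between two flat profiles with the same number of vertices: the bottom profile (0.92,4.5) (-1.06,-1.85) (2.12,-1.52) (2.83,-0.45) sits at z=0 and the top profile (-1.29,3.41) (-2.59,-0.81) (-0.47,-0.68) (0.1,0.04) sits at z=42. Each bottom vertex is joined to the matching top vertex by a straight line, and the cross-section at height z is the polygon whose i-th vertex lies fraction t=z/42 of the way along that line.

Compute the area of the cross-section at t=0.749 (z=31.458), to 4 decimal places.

Cross-section at t=0.749: each vertex is (1-t)·p0[i] + t·p1[i].
  v1: (1-0.749)·(0.92,4.5) + 0.749·(-1.29,3.41) = (-0.7353,3.6836)
  v2: (1-0.749)·(-1.06,-1.85) + 0.749·(-2.59,-0.81) = (-2.2060,-1.0710)
  v3: (1-0.749)·(2.12,-1.52) + 0.749·(-0.47,-0.68) = (0.1801,-0.8908)
  v4: (1-0.749)·(2.83,-0.45) + 0.749·(0.1,0.04) = (0.7852,-0.0830)
Shoelace sum Σ(x_i·y_{i+1} − x_{i+1}·y_i):
  i=1: -0.7353·-1.0710 − -2.2060·3.6836 = +8.9134 (running +8.9134)
  i=2: -2.2060·-0.8908 − 0.1801·-1.0710 = +2.1580 (running +11.0715)
  i=3: 0.1801·-0.0830 − 0.7852·-0.8908 = +0.6846 (running +11.7560)
  i=4: 0.7852·3.6836 − -0.7353·-0.0830 = +2.8314 (running +14.5875)
Area = |Σ|/2 = |14.5875|/2 = 7.2937

Area at t=0.749: 7.2937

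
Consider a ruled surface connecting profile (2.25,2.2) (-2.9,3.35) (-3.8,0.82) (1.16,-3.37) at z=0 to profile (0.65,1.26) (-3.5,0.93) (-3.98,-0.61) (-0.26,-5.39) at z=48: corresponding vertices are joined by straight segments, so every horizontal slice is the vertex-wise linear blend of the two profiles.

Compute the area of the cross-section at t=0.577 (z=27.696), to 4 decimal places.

Cross-section at t=0.577: each vertex is (1-t)·p0[i] + t·p1[i].
  v1: (1-0.577)·(2.25,2.2) + 0.577·(0.65,1.26) = (1.3268,1.6576)
  v2: (1-0.577)·(-2.9,3.35) + 0.577·(-3.5,0.93) = (-3.2462,1.9537)
  v3: (1-0.577)·(-3.8,0.82) + 0.577·(-3.98,-0.61) = (-3.9039,-0.0051)
  v4: (1-0.577)·(1.16,-3.37) + 0.577·(-0.26,-5.39) = (0.3407,-4.5355)
Shoelace sum Σ(x_i·y_{i+1} − x_{i+1}·y_i):
  i=1: 1.3268·1.9537 − -3.2462·1.6576 = +7.9731 (running +7.9731)
  i=2: -3.2462·-0.0051 − -3.9039·1.9537 = +7.6434 (running +15.6165)
  i=3: -3.9039·-4.5355 − 0.3407·-0.0051 = +17.7079 (running +33.3243)
  i=4: 0.3407·1.6576 − 1.3268·-4.5355 = +6.5824 (running +39.9068)
Area = |Σ|/2 = |39.9068|/2 = 19.9534

Area at t=0.577: 19.9534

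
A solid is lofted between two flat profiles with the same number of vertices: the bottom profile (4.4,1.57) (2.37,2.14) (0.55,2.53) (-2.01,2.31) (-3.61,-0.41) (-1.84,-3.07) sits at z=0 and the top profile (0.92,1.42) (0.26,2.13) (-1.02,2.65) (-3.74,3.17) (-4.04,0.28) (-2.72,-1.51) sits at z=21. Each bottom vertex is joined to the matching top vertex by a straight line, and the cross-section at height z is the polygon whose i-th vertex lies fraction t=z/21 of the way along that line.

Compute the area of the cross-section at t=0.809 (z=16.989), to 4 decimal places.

Cross-section at t=0.809: each vertex is (1-t)·p0[i] + t·p1[i].
  v1: (1-0.809)·(4.4,1.57) + 0.809·(0.92,1.42) = (1.5847,1.4486)
  v2: (1-0.809)·(2.37,2.14) + 0.809·(0.26,2.13) = (0.6630,2.1319)
  v3: (1-0.809)·(0.55,2.53) + 0.809·(-1.02,2.65) = (-0.7201,2.6271)
  v4: (1-0.809)·(-2.01,2.31) + 0.809·(-3.74,3.17) = (-3.4096,3.0057)
  v5: (1-0.809)·(-3.61,-0.41) + 0.809·(-4.04,0.28) = (-3.9579,0.1482)
  v6: (1-0.809)·(-1.84,-3.07) + 0.809·(-2.72,-1.51) = (-2.5519,-1.8080)
Shoelace sum Σ(x_i·y_{i+1} − x_{i+1}·y_i):
  i=1: 1.5847·2.1319 − 0.6630·1.4486 = +2.4179 (running +2.4179)
  i=2: 0.6630·2.6271 − -0.7201·2.1319 = +3.2770 (running +5.6950)
  i=3: -0.7201·3.0057 − -3.4096·2.6271 = +6.7927 (running +12.4876)
  i=4: -3.4096·0.1482 − -3.9579·3.0057 = +11.3910 (running +23.8786)
  i=5: -3.9579·-1.8080 − -2.5519·0.1482 = +7.5339 (running +31.4125)
  i=6: -2.5519·1.4486 − 1.5847·-1.8080 = -0.8318 (running +30.5807)
Area = |Σ|/2 = |30.5807|/2 = 15.2904

Area at t=0.809: 15.2904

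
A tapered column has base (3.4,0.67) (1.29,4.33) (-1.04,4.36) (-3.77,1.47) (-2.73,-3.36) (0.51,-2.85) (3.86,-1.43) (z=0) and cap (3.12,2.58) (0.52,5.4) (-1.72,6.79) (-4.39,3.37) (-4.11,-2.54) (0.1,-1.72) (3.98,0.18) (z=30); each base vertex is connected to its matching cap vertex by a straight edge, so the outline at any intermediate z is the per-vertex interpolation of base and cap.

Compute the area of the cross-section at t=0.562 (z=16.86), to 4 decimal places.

Area at t=0.562: 46.4515

Cross-section at t=0.562: each vertex is (1-t)·p0[i] + t·p1[i].
  v1: (1-0.562)·(3.4,0.67) + 0.562·(3.12,2.58) = (3.2426,1.7434)
  v2: (1-0.562)·(1.29,4.33) + 0.562·(0.52,5.4) = (0.8573,4.9313)
  v3: (1-0.562)·(-1.04,4.36) + 0.562·(-1.72,6.79) = (-1.4222,5.7257)
  v4: (1-0.562)·(-3.77,1.47) + 0.562·(-4.39,3.37) = (-4.1184,2.5378)
  v5: (1-0.562)·(-2.73,-3.36) + 0.562·(-4.11,-2.54) = (-3.5056,-2.8992)
  v6: (1-0.562)·(0.51,-2.85) + 0.562·(0.1,-1.72) = (0.2796,-2.2149)
  v7: (1-0.562)·(3.86,-1.43) + 0.562·(3.98,0.18) = (3.9274,-0.5252)
Shoelace sum Σ(x_i·y_{i+1} − x_{i+1}·y_i):
  i=1: 3.2426·4.9313 − 0.8573·1.7434 = +14.4960 (running +14.4960)
  i=2: 0.8573·5.7257 − -1.4222·4.9313 = +11.9215 (running +26.4175)
  i=3: -1.4222·2.5378 − -4.1184·5.7257 = +19.9716 (running +46.3892)
  i=4: -4.1184·-2.8992 − -3.5056·2.5378 = +20.8364 (running +67.2256)
  i=5: -3.5056·-2.2149 − 0.2796·-2.8992 = +8.5752 (running +75.8007)
  i=6: 0.2796·-0.5252 − 3.9274·-2.2149 = +8.5522 (running +84.3530)
  i=7: 3.9274·1.7434 − 3.2426·-0.5252 = +8.5501 (running +92.9031)
Area = |Σ|/2 = |92.9031|/2 = 46.4515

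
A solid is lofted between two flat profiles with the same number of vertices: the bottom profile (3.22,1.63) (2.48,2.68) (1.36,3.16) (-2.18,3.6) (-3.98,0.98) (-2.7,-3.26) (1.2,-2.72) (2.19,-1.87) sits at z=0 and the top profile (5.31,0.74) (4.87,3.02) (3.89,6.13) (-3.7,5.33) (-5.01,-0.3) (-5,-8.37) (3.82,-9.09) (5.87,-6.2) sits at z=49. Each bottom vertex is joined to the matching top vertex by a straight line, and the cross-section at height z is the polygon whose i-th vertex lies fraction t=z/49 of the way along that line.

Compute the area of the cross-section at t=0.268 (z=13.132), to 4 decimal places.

Area at t=0.268: 58.2354

Cross-section at t=0.268: each vertex is (1-t)·p0[i] + t·p1[i].
  v1: (1-0.268)·(3.22,1.63) + 0.268·(5.31,0.74) = (3.7801,1.3915)
  v2: (1-0.268)·(2.48,2.68) + 0.268·(4.87,3.02) = (3.1205,2.7711)
  v3: (1-0.268)·(1.36,3.16) + 0.268·(3.89,6.13) = (2.0380,3.9560)
  v4: (1-0.268)·(-2.18,3.6) + 0.268·(-3.7,5.33) = (-2.5874,4.0636)
  v5: (1-0.268)·(-3.98,0.98) + 0.268·(-5.01,-0.3) = (-4.2560,0.6370)
  v6: (1-0.268)·(-2.7,-3.26) + 0.268·(-5,-8.37) = (-3.3164,-4.6295)
  v7: (1-0.268)·(1.2,-2.72) + 0.268·(3.82,-9.09) = (1.9022,-4.4272)
  v8: (1-0.268)·(2.19,-1.87) + 0.268·(5.87,-6.2) = (3.1762,-3.0304)
Shoelace sum Σ(x_i·y_{i+1} − x_{i+1}·y_i):
  i=1: 3.7801·2.7711 − 3.1205·1.3915 = +6.1330 (running +6.1330)
  i=2: 3.1205·3.9560 − 2.0380·2.7711 = +6.6970 (running +12.8300)
  i=3: 2.0380·4.0636 − -2.5874·3.9560 = +18.5174 (running +31.3474)
  i=4: -2.5874·0.6370 − -4.2560·4.0636 = +15.6470 (running +46.9943)
  i=5: -4.2560·-4.6295 − -3.3164·0.6370 = +21.8157 (running +68.8100)
  i=6: -3.3164·-4.4272 − 1.9022·-4.6295 = +23.4882 (running +92.2983)
  i=7: 1.9022·-3.0304 − 3.1762·-4.4272 = +8.2973 (running +100.5956)
  i=8: 3.1762·1.3915 − 3.7801·-3.0304 = +15.8751 (running +116.4707)
Area = |Σ|/2 = |116.4707|/2 = 58.2354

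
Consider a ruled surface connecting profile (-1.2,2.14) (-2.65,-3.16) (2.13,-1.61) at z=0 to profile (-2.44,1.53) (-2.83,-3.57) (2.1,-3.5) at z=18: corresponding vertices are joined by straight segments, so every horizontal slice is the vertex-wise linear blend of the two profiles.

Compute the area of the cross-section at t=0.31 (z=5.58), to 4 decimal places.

Cross-section at t=0.31: each vertex is (1-t)·p0[i] + t·p1[i].
  v1: (1-0.31)·(-1.2,2.14) + 0.31·(-2.44,1.53) = (-1.5844,1.9509)
  v2: (1-0.31)·(-2.65,-3.16) + 0.31·(-2.83,-3.57) = (-2.7058,-3.2871)
  v3: (1-0.31)·(2.13,-1.61) + 0.31·(2.1,-3.5) = (2.1207,-2.1959)
Shoelace sum Σ(x_i·y_{i+1} − x_{i+1}·y_i):
  i=1: -1.5844·-3.2871 − -2.7058·1.9509 = +10.4868 (running +10.4868)
  i=2: -2.7058·-2.1959 − 2.1207·-3.2871 = +12.9126 (running +23.3994)
  i=3: 2.1207·1.9509 − -1.5844·-2.1959 = +0.6581 (running +24.0575)
Area = |Σ|/2 = |24.0575|/2 = 12.0288

Area at t=0.31: 12.0288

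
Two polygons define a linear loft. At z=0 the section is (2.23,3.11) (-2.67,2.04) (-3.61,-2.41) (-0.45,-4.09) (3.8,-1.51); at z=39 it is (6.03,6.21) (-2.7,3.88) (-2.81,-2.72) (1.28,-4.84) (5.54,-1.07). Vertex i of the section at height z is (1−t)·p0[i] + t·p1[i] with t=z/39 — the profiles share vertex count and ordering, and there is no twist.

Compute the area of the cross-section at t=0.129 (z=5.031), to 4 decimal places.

Cross-section at t=0.129: each vertex is (1-t)·p0[i] + t·p1[i].
  v1: (1-0.129)·(2.23,3.11) + 0.129·(6.03,6.21) = (2.7202,3.5099)
  v2: (1-0.129)·(-2.67,2.04) + 0.129·(-2.7,3.88) = (-2.6739,2.2774)
  v3: (1-0.129)·(-3.61,-2.41) + 0.129·(-2.81,-2.72) = (-3.5068,-2.4500)
  v4: (1-0.129)·(-0.45,-4.09) + 0.129·(1.28,-4.84) = (-0.2268,-4.1867)
  v5: (1-0.129)·(3.8,-1.51) + 0.129·(5.54,-1.07) = (4.0245,-1.4532)
Shoelace sum Σ(x_i·y_{i+1} − x_{i+1}·y_i):
  i=1: 2.7202·2.2774 − -2.6739·3.5099 = +15.5799 (running +15.5799)
  i=2: -2.6739·-2.4500 − -3.5068·2.2774 = +14.5372 (running +30.1171)
  i=3: -3.5068·-4.1867 − -0.2268·-2.4500 = +14.1264 (running +44.2435)
  i=4: -0.2268·-1.4532 − 4.0245·-4.1867 = +17.1790 (running +61.4225)
  i=5: 4.0245·3.5099 − 2.7202·-1.4532 = +18.0786 (running +79.5011)
Area = |Σ|/2 = |79.5011|/2 = 39.7505

Area at t=0.129: 39.7505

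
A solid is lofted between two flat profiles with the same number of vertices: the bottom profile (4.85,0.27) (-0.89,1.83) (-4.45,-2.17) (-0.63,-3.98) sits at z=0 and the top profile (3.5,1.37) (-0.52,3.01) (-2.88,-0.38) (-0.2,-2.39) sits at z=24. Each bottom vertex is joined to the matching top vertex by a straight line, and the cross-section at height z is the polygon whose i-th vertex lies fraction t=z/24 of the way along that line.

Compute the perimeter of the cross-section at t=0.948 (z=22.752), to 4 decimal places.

Perimeter at t=0.948: 17.3654

Cross-section at t=0.948: each vertex is (1-t)·p0[i] + t·p1[i].
  v1: (1-0.948)·(4.85,0.27) + 0.948·(3.5,1.37) = (3.5702,1.3128)
  v2: (1-0.948)·(-0.89,1.83) + 0.948·(-0.52,3.01) = (-0.5392,2.9486)
  v3: (1-0.948)·(-4.45,-2.17) + 0.948·(-2.88,-0.38) = (-2.9616,-0.4731)
  v4: (1-0.948)·(-0.63,-3.98) + 0.948·(-0.2,-2.39) = (-0.2224,-2.4727)
Perimeter = Σ |v_{i+1} − v_i|:
  edge 1→2: √(-4.1094² + 1.6358²) = 4.4231 (running 4.4231)
  edge 2→3: √(-2.4224² + -3.4217²) = 4.1924 (running 8.6155)
  edge 3→4: √(2.7393² + -1.9996²) = 3.3915 (running 12.0069)
  edge 4→1: √(3.7926² + 3.7855²) = 5.3585 (running 17.3654)
Perimeter = 17.3654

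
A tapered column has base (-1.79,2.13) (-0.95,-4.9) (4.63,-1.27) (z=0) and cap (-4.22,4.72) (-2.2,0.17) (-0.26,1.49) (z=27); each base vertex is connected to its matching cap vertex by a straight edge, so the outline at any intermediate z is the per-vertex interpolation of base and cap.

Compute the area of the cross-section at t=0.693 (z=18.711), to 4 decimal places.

Cross-section at t=0.693: each vertex is (1-t)·p0[i] + t·p1[i].
  v1: (1-0.693)·(-1.79,2.13) + 0.693·(-4.22,4.72) = (-3.4740,3.9249)
  v2: (1-0.693)·(-0.95,-4.9) + 0.693·(-2.2,0.17) = (-1.8162,-1.3865)
  v3: (1-0.693)·(4.63,-1.27) + 0.693·(-0.26,1.49) = (1.2412,0.6427)
Shoelace sum Σ(x_i·y_{i+1} − x_{i+1}·y_i):
  i=1: -3.4740·-1.3865 − -1.8162·3.9249 = +11.9452 (running +11.9452)
  i=2: -1.8162·0.6427 − 1.2412·-1.3865 = +0.5537 (running +12.4989)
  i=3: 1.2412·3.9249 − -3.4740·0.6427 = +7.1043 (running +19.6032)
Area = |Σ|/2 = |19.6032|/2 = 9.8016

Area at t=0.693: 9.8016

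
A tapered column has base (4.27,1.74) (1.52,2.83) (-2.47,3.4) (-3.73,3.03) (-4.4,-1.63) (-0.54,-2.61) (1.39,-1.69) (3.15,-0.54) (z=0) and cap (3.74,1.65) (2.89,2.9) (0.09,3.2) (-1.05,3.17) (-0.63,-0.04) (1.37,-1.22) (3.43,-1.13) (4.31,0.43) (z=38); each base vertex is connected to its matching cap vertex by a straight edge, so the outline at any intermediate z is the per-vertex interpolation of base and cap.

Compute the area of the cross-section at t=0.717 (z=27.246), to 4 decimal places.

Area at t=0.717: 22.7036

Cross-section at t=0.717: each vertex is (1-t)·p0[i] + t·p1[i].
  v1: (1-0.717)·(4.27,1.74) + 0.717·(3.74,1.65) = (3.8900,1.6755)
  v2: (1-0.717)·(1.52,2.83) + 0.717·(2.89,2.9) = (2.5023,2.8802)
  v3: (1-0.717)·(-2.47,3.4) + 0.717·(0.09,3.2) = (-0.6345,3.2566)
  v4: (1-0.717)·(-3.73,3.03) + 0.717·(-1.05,3.17) = (-1.8084,3.1304)
  v5: (1-0.717)·(-4.4,-1.63) + 0.717·(-0.63,-0.04) = (-1.6969,-0.4900)
  v6: (1-0.717)·(-0.54,-2.61) + 0.717·(1.37,-1.22) = (0.8295,-1.6134)
  v7: (1-0.717)·(1.39,-1.69) + 0.717·(3.43,-1.13) = (2.8527,-1.2885)
  v8: (1-0.717)·(3.15,-0.54) + 0.717·(4.31,0.43) = (3.9817,0.1555)
Shoelace sum Σ(x_i·y_{i+1} − x_{i+1}·y_i):
  i=1: 3.8900·2.8802 − 2.5023·1.6755 = +7.0114 (running +7.0114)
  i=2: 2.5023·3.2566 − -0.6345·2.8802 = +9.9764 (running +16.9878)
  i=3: -0.6345·3.1304 − -1.8084·3.2566 = +3.9032 (running +20.8910)
  i=4: -1.8084·-0.4900 − -1.6969·3.1304 = +6.1981 (running +27.0890)
  i=5: -1.6969·-1.6134 − 0.8295·-0.4900 = +3.1442 (running +30.2332)
  i=6: 0.8295·-1.2885 − 2.8527·-1.6134 = +3.5337 (running +33.7669)
  i=7: 2.8527·0.1555 − 3.9817·-1.2885 = +5.5739 (running +39.3408)
  i=8: 3.9817·1.6755 − 3.8900·0.1555 = +6.0664 (running +45.4072)
Area = |Σ|/2 = |45.4072|/2 = 22.7036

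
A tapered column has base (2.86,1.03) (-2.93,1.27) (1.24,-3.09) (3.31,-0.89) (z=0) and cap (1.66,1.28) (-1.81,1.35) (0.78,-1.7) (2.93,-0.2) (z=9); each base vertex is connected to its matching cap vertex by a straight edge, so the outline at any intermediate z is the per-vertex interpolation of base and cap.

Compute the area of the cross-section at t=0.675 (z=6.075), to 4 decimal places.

Cross-section at t=0.675: each vertex is (1-t)·p0[i] + t·p1[i].
  v1: (1-0.675)·(2.86,1.03) + 0.675·(1.66,1.28) = (2.0500,1.1987)
  v2: (1-0.675)·(-2.93,1.27) + 0.675·(-1.81,1.35) = (-2.1740,1.3240)
  v3: (1-0.675)·(1.24,-3.09) + 0.675·(0.78,-1.7) = (0.9295,-2.1517)
  v4: (1-0.675)·(3.31,-0.89) + 0.675·(2.93,-0.2) = (3.0535,-0.4242)
Shoelace sum Σ(x_i·y_{i+1} − x_{i+1}·y_i):
  i=1: 2.0500·1.3240 − -2.1740·1.1987 = +5.3203 (running +5.3203)
  i=2: -2.1740·-2.1517 − 0.9295·1.3240 = +3.4472 (running +8.7675)
  i=3: 0.9295·-0.4242 − 3.0535·-2.1517 = +6.1760 (running +14.9436)
  i=4: 3.0535·1.1987 − 2.0500·-0.4242 = +4.5301 (running +19.4737)
Area = |Σ|/2 = |19.4737|/2 = 9.7368

Area at t=0.675: 9.7368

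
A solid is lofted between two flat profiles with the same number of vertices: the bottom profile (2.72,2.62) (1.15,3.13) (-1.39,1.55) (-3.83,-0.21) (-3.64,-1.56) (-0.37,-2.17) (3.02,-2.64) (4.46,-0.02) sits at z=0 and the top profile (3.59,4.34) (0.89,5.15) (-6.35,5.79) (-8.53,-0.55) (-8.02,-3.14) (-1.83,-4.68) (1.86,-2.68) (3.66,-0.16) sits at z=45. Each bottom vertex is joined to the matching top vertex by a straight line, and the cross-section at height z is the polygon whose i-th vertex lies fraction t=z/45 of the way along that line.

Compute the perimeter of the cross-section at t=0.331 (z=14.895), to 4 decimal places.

Perimeter at t=0.331: 26.3656

Cross-section at t=0.331: each vertex is (1-t)·p0[i] + t·p1[i].
  v1: (1-0.331)·(2.72,2.62) + 0.331·(3.59,4.34) = (3.0080,3.1893)
  v2: (1-0.331)·(1.15,3.13) + 0.331·(0.89,5.15) = (1.0639,3.7986)
  v3: (1-0.331)·(-1.39,1.55) + 0.331·(-6.35,5.79) = (-3.0318,2.9534)
  v4: (1-0.331)·(-3.83,-0.21) + 0.331·(-8.53,-0.55) = (-5.3857,-0.3225)
  v5: (1-0.331)·(-3.64,-1.56) + 0.331·(-8.02,-3.14) = (-5.0898,-2.0830)
  v6: (1-0.331)·(-0.37,-2.17) + 0.331·(-1.83,-4.68) = (-0.8533,-3.0008)
  v7: (1-0.331)·(3.02,-2.64) + 0.331·(1.86,-2.68) = (2.6360,-2.6532)
  v8: (1-0.331)·(4.46,-0.02) + 0.331·(3.66,-0.16) = (4.1952,-0.0663)
Perimeter = Σ |v_{i+1} − v_i|:
  edge 1→2: √(-1.9440² + 0.6093²) = 2.0373 (running 2.0373)
  edge 2→3: √(-4.0957² + -0.8452²) = 4.1820 (running 6.2193)
  edge 3→4: √(-2.3539² + -3.2760²) = 4.0340 (running 10.2533)
  edge 4→5: √(0.2959² + -1.7604²) = 1.7851 (running 12.0384)
  edge 5→6: √(4.2365² + -0.9178²) = 4.3348 (running 16.3732)
  edge 6→7: √(3.4893² + 0.3476²) = 3.5066 (running 19.8798)
  edge 7→8: √(1.5592² + 2.5869²) = 3.0204 (running 22.9002)
  edge 8→1: √(-1.1872² + 3.2557²) = 3.4654 (running 26.3656)
Perimeter = 26.3656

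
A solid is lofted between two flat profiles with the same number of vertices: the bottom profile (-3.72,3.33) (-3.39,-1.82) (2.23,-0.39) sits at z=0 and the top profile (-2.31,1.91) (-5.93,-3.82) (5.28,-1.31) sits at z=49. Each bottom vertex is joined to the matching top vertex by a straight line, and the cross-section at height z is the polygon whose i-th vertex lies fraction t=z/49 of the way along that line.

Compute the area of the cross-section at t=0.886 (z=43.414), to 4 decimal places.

Area at t=0.886: 26.1585

Cross-section at t=0.886: each vertex is (1-t)·p0[i] + t·p1[i].
  v1: (1-0.886)·(-3.72,3.33) + 0.886·(-2.31,1.91) = (-2.4707,2.0719)
  v2: (1-0.886)·(-3.39,-1.82) + 0.886·(-5.93,-3.82) = (-5.6404,-3.5920)
  v3: (1-0.886)·(2.23,-0.39) + 0.886·(5.28,-1.31) = (4.9323,-1.2051)
Shoelace sum Σ(x_i·y_{i+1} − x_{i+1}·y_i):
  i=1: -2.4707·-3.5920 − -5.6404·2.0719 = +20.5612 (running +20.5612)
  i=2: -5.6404·-1.2051 − 4.9323·-3.5920 = +24.5142 (running +45.0754)
  i=3: 4.9323·2.0719 − -2.4707·-1.2051 = +7.2416 (running +52.3170)
Area = |Σ|/2 = |52.3170|/2 = 26.1585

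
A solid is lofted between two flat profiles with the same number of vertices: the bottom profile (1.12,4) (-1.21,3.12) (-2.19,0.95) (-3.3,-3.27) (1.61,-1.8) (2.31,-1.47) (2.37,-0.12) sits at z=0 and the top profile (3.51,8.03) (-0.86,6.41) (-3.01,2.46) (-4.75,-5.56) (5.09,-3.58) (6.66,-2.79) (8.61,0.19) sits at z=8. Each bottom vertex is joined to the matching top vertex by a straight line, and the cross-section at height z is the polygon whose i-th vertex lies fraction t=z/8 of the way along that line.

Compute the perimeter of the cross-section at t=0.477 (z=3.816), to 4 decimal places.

Cross-section at t=0.477: each vertex is (1-t)·p0[i] + t·p1[i].
  v1: (1-0.477)·(1.12,4) + 0.477·(3.51,8.03) = (2.2600,5.9223)
  v2: (1-0.477)·(-1.21,3.12) + 0.477·(-0.86,6.41) = (-1.0431,4.6893)
  v3: (1-0.477)·(-2.19,0.95) + 0.477·(-3.01,2.46) = (-2.5811,1.6703)
  v4: (1-0.477)·(-3.3,-3.27) + 0.477·(-4.75,-5.56) = (-3.9916,-4.3623)
  v5: (1-0.477)·(1.61,-1.8) + 0.477·(5.09,-3.58) = (3.2700,-2.6491)
  v6: (1-0.477)·(2.31,-1.47) + 0.477·(6.66,-2.79) = (4.3849,-2.0996)
  v7: (1-0.477)·(2.37,-0.12) + 0.477·(8.61,0.19) = (5.3465,0.0279)
Perimeter = Σ |v_{i+1} − v_i|:
  edge 1→2: √(-3.3031² + -1.2330²) = 3.5257 (running 3.5257)
  edge 2→3: √(-1.5381² + -3.0191²) = 3.3883 (running 6.9140)
  edge 3→4: √(-1.4105² + -6.0326²) = 6.1953 (running 13.1093)
  edge 4→5: √(7.2616² + 1.7133²) = 7.4610 (running 20.5703)
  edge 5→6: √(1.1150² + 0.5494²) = 1.2430 (running 21.8133)
  edge 6→7: √(0.9615² + 2.1275²) = 2.3347 (running 24.1480)
  edge 7→1: √(-3.0864² + 5.8944²) = 6.6536 (running 30.8016)
Perimeter = 30.8016

Perimeter at t=0.477: 30.8016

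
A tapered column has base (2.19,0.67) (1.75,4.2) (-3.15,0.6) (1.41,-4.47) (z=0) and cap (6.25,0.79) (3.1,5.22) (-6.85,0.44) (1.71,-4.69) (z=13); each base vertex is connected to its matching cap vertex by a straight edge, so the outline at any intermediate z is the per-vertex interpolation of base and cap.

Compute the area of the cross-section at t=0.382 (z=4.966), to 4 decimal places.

Cross-section at t=0.382: each vertex is (1-t)·p0[i] + t·p1[i].
  v1: (1-0.382)·(2.19,0.67) + 0.382·(6.25,0.79) = (3.7409,0.7158)
  v2: (1-0.382)·(1.75,4.2) + 0.382·(3.1,5.22) = (2.2657,4.5896)
  v3: (1-0.382)·(-3.15,0.6) + 0.382·(-6.85,0.44) = (-4.5634,0.5389)
  v4: (1-0.382)·(1.41,-4.47) + 0.382·(1.71,-4.69) = (1.5246,-4.5540)
Shoelace sum Σ(x_i·y_{i+1} − x_{i+1}·y_i):
  i=1: 3.7409·4.5896 − 2.2657·0.7158 = +15.5476 (running +15.5476)
  i=2: 2.2657·0.5389 − -4.5634·4.5896 = +22.1653 (running +37.7129)
  i=3: -4.5634·-4.5540 − 1.5246·0.5389 = +19.9603 (running +57.6732)
  i=4: 1.5246·0.7158 − 3.7409·-4.5540 = +18.1277 (running +75.8009)
Area = |Σ|/2 = |75.8009|/2 = 37.9004

Area at t=0.382: 37.9004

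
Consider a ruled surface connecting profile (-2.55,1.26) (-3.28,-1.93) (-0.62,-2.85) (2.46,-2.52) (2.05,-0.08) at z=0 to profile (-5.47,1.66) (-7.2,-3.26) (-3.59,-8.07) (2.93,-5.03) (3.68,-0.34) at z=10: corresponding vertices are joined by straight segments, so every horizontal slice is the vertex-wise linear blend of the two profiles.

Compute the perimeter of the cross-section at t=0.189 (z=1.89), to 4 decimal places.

Cross-section at t=0.189: each vertex is (1-t)·p0[i] + t·p1[i].
  v1: (1-0.189)·(-2.55,1.26) + 0.189·(-5.47,1.66) = (-3.1019,1.3356)
  v2: (1-0.189)·(-3.28,-1.93) + 0.189·(-7.2,-3.26) = (-4.0209,-2.1814)
  v3: (1-0.189)·(-0.62,-2.85) + 0.189·(-3.59,-8.07) = (-1.1813,-3.8366)
  v4: (1-0.189)·(2.46,-2.52) + 0.189·(2.93,-5.03) = (2.5488,-2.9944)
  v5: (1-0.189)·(2.05,-0.08) + 0.189·(3.68,-0.34) = (2.3581,-0.1291)
Perimeter = Σ |v_{i+1} − v_i|:
  edge 1→2: √(-0.9190² + -3.5170²) = 3.6351 (running 3.6351)
  edge 2→3: √(2.8396² + -1.6552²) = 3.2868 (running 6.9218)
  edge 3→4: √(3.7302² + 0.8422²) = 3.8241 (running 10.7459)
  edge 4→5: √(-0.1908² + 2.8653²) = 2.8716 (running 13.6175)
  edge 5→1: √(-5.4599² + 1.4647²) = 5.6530 (running 19.2705)
Perimeter = 19.2705

Perimeter at t=0.189: 19.2705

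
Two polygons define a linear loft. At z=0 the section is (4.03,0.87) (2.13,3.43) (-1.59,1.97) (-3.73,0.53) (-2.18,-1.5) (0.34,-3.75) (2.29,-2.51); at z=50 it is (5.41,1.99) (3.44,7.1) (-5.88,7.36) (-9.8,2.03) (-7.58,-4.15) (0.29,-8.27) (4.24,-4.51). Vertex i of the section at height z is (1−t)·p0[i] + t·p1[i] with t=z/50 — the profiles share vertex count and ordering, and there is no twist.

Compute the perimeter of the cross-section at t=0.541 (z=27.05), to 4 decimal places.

Cross-section at t=0.541: each vertex is (1-t)·p0[i] + t·p1[i].
  v1: (1-0.541)·(4.03,0.87) + 0.541·(5.41,1.99) = (4.7766,1.4759)
  v2: (1-0.541)·(2.13,3.43) + 0.541·(3.44,7.1) = (2.8387,5.4155)
  v3: (1-0.541)·(-1.59,1.97) + 0.541·(-5.88,7.36) = (-3.9109,4.8860)
  v4: (1-0.541)·(-3.73,0.53) + 0.541·(-9.8,2.03) = (-7.0139,1.3415)
  v5: (1-0.541)·(-2.18,-1.5) + 0.541·(-7.58,-4.15) = (-5.1014,-2.9337)
  v6: (1-0.541)·(0.34,-3.75) + 0.541·(0.29,-8.27) = (0.3130,-6.1953)
  v7: (1-0.541)·(2.29,-2.51) + 0.541·(4.24,-4.51) = (3.3450,-3.5920)
Perimeter = Σ |v_{i+1} − v_i|:
  edge 1→2: √(-1.9379² + 3.9395²) = 4.3904 (running 4.3904)
  edge 2→3: √(-6.7496² + -0.5295²) = 6.7703 (running 11.1607)
  edge 3→4: √(-3.1030² + -3.5445²) = 4.7108 (running 15.8715)
  edge 4→5: √(1.9125² + -4.2752²) = 4.6834 (running 20.5550)
  edge 5→6: √(5.4143² + -3.2617²) = 6.3209 (running 26.8759)
  edge 6→7: √(3.0320² + 2.6033²) = 3.9963 (running 30.8721)
  edge 7→1: √(1.4316² + 5.0679²) = 5.2662 (running 36.1384)
Perimeter = 36.1384

Perimeter at t=0.541: 36.1384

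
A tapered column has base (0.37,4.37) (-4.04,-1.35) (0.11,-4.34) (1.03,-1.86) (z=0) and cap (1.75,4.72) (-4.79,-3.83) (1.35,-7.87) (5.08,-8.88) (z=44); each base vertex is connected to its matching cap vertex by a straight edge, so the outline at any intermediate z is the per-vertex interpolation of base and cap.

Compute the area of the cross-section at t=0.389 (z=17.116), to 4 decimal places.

Cross-section at t=0.389: each vertex is (1-t)·p0[i] + t·p1[i].
  v1: (1-0.389)·(0.37,4.37) + 0.389·(1.75,4.72) = (0.9068,4.5061)
  v2: (1-0.389)·(-4.04,-1.35) + 0.389·(-4.79,-3.83) = (-4.3318,-2.3147)
  v3: (1-0.389)·(0.11,-4.34) + 0.389·(1.35,-7.87) = (0.5924,-5.7132)
  v4: (1-0.389)·(1.03,-1.86) + 0.389·(5.08,-8.88) = (2.6055,-4.5908)
Shoelace sum Σ(x_i·y_{i+1} − x_{i+1}·y_i):
  i=1: 0.9068·-2.3147 − -4.3318·4.5061 = +17.4205 (running +17.4205)
  i=2: -4.3318·-5.7132 − 0.5924·-2.3147 = +26.1192 (running +43.5397)
  i=3: 0.5924·-4.5908 − 2.6055·-5.7132 = +12.1660 (running +55.7056)
  i=4: 2.6055·4.5061 − 0.9068·-4.5908 = +15.9036 (running +71.6092)
Area = |Σ|/2 = |71.6092|/2 = 35.8046

Area at t=0.389: 35.8046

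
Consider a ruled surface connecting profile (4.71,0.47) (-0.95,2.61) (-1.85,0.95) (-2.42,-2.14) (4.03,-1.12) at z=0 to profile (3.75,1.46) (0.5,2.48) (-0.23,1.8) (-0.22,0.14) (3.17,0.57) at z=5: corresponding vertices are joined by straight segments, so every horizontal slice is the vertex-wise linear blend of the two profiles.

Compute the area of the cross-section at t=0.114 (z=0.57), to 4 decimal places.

Area at t=0.114: 18.6304

Cross-section at t=0.114: each vertex is (1-t)·p0[i] + t·p1[i].
  v1: (1-0.114)·(4.71,0.47) + 0.114·(3.75,1.46) = (4.6006,0.5829)
  v2: (1-0.114)·(-0.95,2.61) + 0.114·(0.5,2.48) = (-0.7847,2.5952)
  v3: (1-0.114)·(-1.85,0.95) + 0.114·(-0.23,1.8) = (-1.6653,1.0469)
  v4: (1-0.114)·(-2.42,-2.14) + 0.114·(-0.22,0.14) = (-2.1692,-1.8801)
  v5: (1-0.114)·(4.03,-1.12) + 0.114·(3.17,0.57) = (3.9320,-0.9273)
Shoelace sum Σ(x_i·y_{i+1} − x_{i+1}·y_i):
  i=1: 4.6006·2.5952 − -0.7847·0.5829 = +12.3967 (running +12.3967)
  i=2: -0.7847·1.0469 − -1.6653·2.5952 = +3.5003 (running +15.8970)
  i=3: -1.6653·-1.8801 − -2.1692·1.0469 = +5.4019 (running +21.2988)
  i=4: -2.1692·-0.9273 − 3.9320·-1.8801 = +9.4040 (running +30.7028)
  i=5: 3.9320·0.5829 − 4.6006·-0.9273 = +6.5581 (running +37.2609)
Area = |Σ|/2 = |37.2609|/2 = 18.6304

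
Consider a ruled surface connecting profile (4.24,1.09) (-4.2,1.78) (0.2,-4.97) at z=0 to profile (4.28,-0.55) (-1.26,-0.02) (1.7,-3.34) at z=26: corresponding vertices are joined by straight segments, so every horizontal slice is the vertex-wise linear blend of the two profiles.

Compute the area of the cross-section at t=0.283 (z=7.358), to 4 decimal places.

Cross-section at t=0.283: each vertex is (1-t)·p0[i] + t·p1[i].
  v1: (1-0.283)·(4.24,1.09) + 0.283·(4.28,-0.55) = (4.2513,0.6259)
  v2: (1-0.283)·(-4.2,1.78) + 0.283·(-1.26,-0.02) = (-3.3680,1.2706)
  v3: (1-0.283)·(0.2,-4.97) + 0.283·(1.7,-3.34) = (0.6245,-4.5087)
Shoelace sum Σ(x_i·y_{i+1} − x_{i+1}·y_i):
  i=1: 4.2513·1.2706 − -3.3680·0.6259 = +7.5097 (running +7.5097)
  i=2: -3.3680·-4.5087 − 0.6245·1.2706 = +14.3918 (running +21.9014)
  i=3: 0.6245·0.6259 − 4.2513·-4.5087 = +19.5588 (running +41.4603)
Area = |Σ|/2 = |41.4603|/2 = 20.7301

Area at t=0.283: 20.7301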